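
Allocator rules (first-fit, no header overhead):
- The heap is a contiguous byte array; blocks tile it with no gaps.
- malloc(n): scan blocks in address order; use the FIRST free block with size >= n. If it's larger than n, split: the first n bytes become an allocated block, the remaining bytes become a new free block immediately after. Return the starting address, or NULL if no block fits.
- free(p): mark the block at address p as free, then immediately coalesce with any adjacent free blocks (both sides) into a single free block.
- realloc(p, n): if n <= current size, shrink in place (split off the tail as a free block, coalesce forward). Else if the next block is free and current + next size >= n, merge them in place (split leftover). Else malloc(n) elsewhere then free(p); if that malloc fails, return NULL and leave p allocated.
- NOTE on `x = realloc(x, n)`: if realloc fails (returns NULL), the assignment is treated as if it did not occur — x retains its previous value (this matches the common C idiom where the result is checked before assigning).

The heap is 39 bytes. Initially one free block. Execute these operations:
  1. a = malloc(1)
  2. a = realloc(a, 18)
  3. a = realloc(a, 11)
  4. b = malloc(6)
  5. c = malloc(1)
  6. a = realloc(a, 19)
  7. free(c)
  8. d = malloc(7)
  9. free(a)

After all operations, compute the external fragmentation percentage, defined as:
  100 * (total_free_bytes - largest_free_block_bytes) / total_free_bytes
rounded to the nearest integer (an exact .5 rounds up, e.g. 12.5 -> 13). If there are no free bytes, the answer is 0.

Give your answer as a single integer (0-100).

Answer: 15

Derivation:
Op 1: a = malloc(1) -> a = 0; heap: [0-0 ALLOC][1-38 FREE]
Op 2: a = realloc(a, 18) -> a = 0; heap: [0-17 ALLOC][18-38 FREE]
Op 3: a = realloc(a, 11) -> a = 0; heap: [0-10 ALLOC][11-38 FREE]
Op 4: b = malloc(6) -> b = 11; heap: [0-10 ALLOC][11-16 ALLOC][17-38 FREE]
Op 5: c = malloc(1) -> c = 17; heap: [0-10 ALLOC][11-16 ALLOC][17-17 ALLOC][18-38 FREE]
Op 6: a = realloc(a, 19) -> a = 18; heap: [0-10 FREE][11-16 ALLOC][17-17 ALLOC][18-36 ALLOC][37-38 FREE]
Op 7: free(c) -> (freed c); heap: [0-10 FREE][11-16 ALLOC][17-17 FREE][18-36 ALLOC][37-38 FREE]
Op 8: d = malloc(7) -> d = 0; heap: [0-6 ALLOC][7-10 FREE][11-16 ALLOC][17-17 FREE][18-36 ALLOC][37-38 FREE]
Op 9: free(a) -> (freed a); heap: [0-6 ALLOC][7-10 FREE][11-16 ALLOC][17-38 FREE]
Free blocks: [4 22] total_free=26 largest=22 -> 100*(26-22)/26 = 400/26 ≈ 15.385 -> rounds to 15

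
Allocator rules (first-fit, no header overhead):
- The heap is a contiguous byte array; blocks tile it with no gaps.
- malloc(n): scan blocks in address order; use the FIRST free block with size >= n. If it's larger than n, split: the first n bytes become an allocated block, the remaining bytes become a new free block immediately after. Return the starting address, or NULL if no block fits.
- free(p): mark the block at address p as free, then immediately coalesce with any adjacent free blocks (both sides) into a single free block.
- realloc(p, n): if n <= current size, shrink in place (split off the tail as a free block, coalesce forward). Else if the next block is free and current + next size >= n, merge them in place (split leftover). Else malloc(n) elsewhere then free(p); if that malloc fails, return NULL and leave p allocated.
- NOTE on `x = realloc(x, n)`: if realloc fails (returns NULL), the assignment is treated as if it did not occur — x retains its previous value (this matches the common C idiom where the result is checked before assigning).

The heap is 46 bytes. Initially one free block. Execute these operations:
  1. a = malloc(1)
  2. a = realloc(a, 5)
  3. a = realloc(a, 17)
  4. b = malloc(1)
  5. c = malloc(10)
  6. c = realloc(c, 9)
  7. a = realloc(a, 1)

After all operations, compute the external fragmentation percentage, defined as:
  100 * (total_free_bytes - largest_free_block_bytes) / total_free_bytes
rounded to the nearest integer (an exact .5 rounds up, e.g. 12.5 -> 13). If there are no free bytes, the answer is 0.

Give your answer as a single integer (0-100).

Op 1: a = malloc(1) -> a = 0; heap: [0-0 ALLOC][1-45 FREE]
Op 2: a = realloc(a, 5) -> a = 0; heap: [0-4 ALLOC][5-45 FREE]
Op 3: a = realloc(a, 17) -> a = 0; heap: [0-16 ALLOC][17-45 FREE]
Op 4: b = malloc(1) -> b = 17; heap: [0-16 ALLOC][17-17 ALLOC][18-45 FREE]
Op 5: c = malloc(10) -> c = 18; heap: [0-16 ALLOC][17-17 ALLOC][18-27 ALLOC][28-45 FREE]
Op 6: c = realloc(c, 9) -> c = 18; heap: [0-16 ALLOC][17-17 ALLOC][18-26 ALLOC][27-45 FREE]
Op 7: a = realloc(a, 1) -> a = 0; heap: [0-0 ALLOC][1-16 FREE][17-17 ALLOC][18-26 ALLOC][27-45 FREE]
Free blocks: [16 19] total_free=35 largest=19 -> 100*(35-19)/35 = 1600/35 ≈ 45.714 -> rounds to 46

Answer: 46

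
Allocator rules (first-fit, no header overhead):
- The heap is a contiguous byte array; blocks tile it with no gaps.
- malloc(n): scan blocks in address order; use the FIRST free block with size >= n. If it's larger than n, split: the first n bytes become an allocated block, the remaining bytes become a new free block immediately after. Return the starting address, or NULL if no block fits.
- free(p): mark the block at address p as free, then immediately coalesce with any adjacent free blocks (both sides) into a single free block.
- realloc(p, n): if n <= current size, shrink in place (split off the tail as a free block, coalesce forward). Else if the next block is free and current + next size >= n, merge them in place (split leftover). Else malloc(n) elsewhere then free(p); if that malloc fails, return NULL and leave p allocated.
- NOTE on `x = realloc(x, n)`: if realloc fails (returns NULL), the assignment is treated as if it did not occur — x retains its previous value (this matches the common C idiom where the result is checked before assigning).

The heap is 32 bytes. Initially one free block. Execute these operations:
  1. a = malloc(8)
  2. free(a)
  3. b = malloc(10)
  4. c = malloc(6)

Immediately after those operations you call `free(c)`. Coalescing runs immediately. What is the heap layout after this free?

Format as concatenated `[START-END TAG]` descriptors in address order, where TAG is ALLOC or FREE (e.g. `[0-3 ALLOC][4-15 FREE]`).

Op 1: a = malloc(8) -> a = 0; heap: [0-7 ALLOC][8-31 FREE]
Op 2: free(a) -> (freed a); heap: [0-31 FREE]
Op 3: b = malloc(10) -> b = 0; heap: [0-9 ALLOC][10-31 FREE]
Op 4: c = malloc(6) -> c = 10; heap: [0-9 ALLOC][10-15 ALLOC][16-31 FREE]
free(c): c = 10 -> block [10-15 ALLOC]; mark free, coalesce with adjacent free neighbors -> [0-9 ALLOC][10-31 FREE]

Answer: [0-9 ALLOC][10-31 FREE]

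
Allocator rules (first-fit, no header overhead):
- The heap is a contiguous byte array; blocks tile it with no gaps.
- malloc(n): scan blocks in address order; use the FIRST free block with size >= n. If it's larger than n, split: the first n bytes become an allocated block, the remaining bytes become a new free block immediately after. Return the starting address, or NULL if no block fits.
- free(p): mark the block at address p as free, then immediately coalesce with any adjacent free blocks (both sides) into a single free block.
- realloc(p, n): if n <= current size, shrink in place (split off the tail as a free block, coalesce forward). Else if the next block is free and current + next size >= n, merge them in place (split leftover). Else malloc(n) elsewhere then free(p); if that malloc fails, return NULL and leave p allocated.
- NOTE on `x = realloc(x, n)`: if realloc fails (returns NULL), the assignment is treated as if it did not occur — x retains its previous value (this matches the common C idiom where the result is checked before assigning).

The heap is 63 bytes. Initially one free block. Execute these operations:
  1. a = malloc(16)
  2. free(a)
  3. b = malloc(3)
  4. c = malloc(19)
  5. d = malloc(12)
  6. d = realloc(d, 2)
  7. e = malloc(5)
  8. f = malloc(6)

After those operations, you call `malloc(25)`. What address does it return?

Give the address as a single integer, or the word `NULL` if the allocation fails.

Answer: 35

Derivation:
Op 1: a = malloc(16) -> a = 0; heap: [0-15 ALLOC][16-62 FREE]
Op 2: free(a) -> (freed a); heap: [0-62 FREE]
Op 3: b = malloc(3) -> b = 0; heap: [0-2 ALLOC][3-62 FREE]
Op 4: c = malloc(19) -> c = 3; heap: [0-2 ALLOC][3-21 ALLOC][22-62 FREE]
Op 5: d = malloc(12) -> d = 22; heap: [0-2 ALLOC][3-21 ALLOC][22-33 ALLOC][34-62 FREE]
Op 6: d = realloc(d, 2) -> d = 22; heap: [0-2 ALLOC][3-21 ALLOC][22-23 ALLOC][24-62 FREE]
Op 7: e = malloc(5) -> e = 24; heap: [0-2 ALLOC][3-21 ALLOC][22-23 ALLOC][24-28 ALLOC][29-62 FREE]
Op 8: f = malloc(6) -> f = 29; heap: [0-2 ALLOC][3-21 ALLOC][22-23 ALLOC][24-28 ALLOC][29-34 ALLOC][35-62 FREE]
malloc(25): first-fit scan over [0-2 ALLOC][3-21 ALLOC][22-23 ALLOC][24-28 ALLOC][29-34 ALLOC][35-62 FREE] -> 35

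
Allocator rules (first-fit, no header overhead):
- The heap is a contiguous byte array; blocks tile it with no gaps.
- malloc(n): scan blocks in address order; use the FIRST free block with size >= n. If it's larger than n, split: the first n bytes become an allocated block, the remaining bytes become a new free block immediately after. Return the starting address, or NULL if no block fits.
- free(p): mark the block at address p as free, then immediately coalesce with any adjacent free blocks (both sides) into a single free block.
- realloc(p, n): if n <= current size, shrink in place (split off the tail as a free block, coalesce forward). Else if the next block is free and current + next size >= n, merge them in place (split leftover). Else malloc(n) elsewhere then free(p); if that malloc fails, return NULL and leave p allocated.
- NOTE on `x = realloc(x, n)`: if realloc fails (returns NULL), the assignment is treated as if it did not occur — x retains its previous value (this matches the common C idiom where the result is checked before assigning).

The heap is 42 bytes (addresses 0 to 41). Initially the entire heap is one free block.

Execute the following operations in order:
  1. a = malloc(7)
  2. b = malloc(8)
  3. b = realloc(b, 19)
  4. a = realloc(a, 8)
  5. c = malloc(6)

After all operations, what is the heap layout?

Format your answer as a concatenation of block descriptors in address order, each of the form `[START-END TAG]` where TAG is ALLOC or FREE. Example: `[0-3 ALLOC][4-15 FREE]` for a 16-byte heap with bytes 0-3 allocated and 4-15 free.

Op 1: a = malloc(7) -> a = 0; heap: [0-6 ALLOC][7-41 FREE]
Op 2: b = malloc(8) -> b = 7; heap: [0-6 ALLOC][7-14 ALLOC][15-41 FREE]
Op 3: b = realloc(b, 19) -> b = 7; heap: [0-6 ALLOC][7-25 ALLOC][26-41 FREE]
Op 4: a = realloc(a, 8) -> a = 26; heap: [0-6 FREE][7-25 ALLOC][26-33 ALLOC][34-41 FREE]
Op 5: c = malloc(6) -> c = 0; heap: [0-5 ALLOC][6-6 FREE][7-25 ALLOC][26-33 ALLOC][34-41 FREE]

Answer: [0-5 ALLOC][6-6 FREE][7-25 ALLOC][26-33 ALLOC][34-41 FREE]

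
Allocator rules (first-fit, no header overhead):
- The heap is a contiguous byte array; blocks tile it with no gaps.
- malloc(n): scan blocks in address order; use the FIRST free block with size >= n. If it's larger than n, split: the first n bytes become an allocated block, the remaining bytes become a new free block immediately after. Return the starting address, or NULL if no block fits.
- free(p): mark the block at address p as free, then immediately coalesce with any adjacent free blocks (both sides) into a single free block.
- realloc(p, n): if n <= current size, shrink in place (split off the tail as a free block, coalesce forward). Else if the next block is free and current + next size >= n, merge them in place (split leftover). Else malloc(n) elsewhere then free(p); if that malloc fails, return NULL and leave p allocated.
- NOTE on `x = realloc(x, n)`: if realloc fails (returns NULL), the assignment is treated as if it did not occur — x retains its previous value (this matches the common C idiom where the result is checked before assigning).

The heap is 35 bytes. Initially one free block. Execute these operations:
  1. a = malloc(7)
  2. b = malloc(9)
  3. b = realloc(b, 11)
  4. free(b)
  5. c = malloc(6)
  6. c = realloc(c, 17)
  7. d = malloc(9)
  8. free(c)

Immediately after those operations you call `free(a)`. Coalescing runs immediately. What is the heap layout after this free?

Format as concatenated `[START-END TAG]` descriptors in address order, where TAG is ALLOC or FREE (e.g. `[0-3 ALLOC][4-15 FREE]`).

Answer: [0-23 FREE][24-32 ALLOC][33-34 FREE]

Derivation:
Op 1: a = malloc(7) -> a = 0; heap: [0-6 ALLOC][7-34 FREE]
Op 2: b = malloc(9) -> b = 7; heap: [0-6 ALLOC][7-15 ALLOC][16-34 FREE]
Op 3: b = realloc(b, 11) -> b = 7; heap: [0-6 ALLOC][7-17 ALLOC][18-34 FREE]
Op 4: free(b) -> (freed b); heap: [0-6 ALLOC][7-34 FREE]
Op 5: c = malloc(6) -> c = 7; heap: [0-6 ALLOC][7-12 ALLOC][13-34 FREE]
Op 6: c = realloc(c, 17) -> c = 7; heap: [0-6 ALLOC][7-23 ALLOC][24-34 FREE]
Op 7: d = malloc(9) -> d = 24; heap: [0-6 ALLOC][7-23 ALLOC][24-32 ALLOC][33-34 FREE]
Op 8: free(c) -> (freed c); heap: [0-6 ALLOC][7-23 FREE][24-32 ALLOC][33-34 FREE]
free(a): a = 0 -> block [0-6 ALLOC]; mark free, coalesce with adjacent free neighbors -> [0-23 FREE][24-32 ALLOC][33-34 FREE]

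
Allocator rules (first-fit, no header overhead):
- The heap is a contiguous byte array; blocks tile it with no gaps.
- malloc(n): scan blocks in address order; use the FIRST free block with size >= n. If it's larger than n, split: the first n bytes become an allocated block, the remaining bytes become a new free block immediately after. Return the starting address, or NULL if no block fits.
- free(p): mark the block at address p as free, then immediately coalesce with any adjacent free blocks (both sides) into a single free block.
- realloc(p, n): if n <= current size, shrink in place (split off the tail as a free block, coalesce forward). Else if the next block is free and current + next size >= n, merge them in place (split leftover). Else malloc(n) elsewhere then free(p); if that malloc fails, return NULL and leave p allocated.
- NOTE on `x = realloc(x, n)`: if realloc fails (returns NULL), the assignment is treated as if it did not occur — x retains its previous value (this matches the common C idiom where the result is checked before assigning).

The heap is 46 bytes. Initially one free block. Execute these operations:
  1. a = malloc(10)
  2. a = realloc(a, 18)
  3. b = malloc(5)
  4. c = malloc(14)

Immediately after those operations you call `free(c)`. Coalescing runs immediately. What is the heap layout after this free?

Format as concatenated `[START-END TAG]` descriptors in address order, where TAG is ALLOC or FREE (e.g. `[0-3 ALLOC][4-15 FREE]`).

Answer: [0-17 ALLOC][18-22 ALLOC][23-45 FREE]

Derivation:
Op 1: a = malloc(10) -> a = 0; heap: [0-9 ALLOC][10-45 FREE]
Op 2: a = realloc(a, 18) -> a = 0; heap: [0-17 ALLOC][18-45 FREE]
Op 3: b = malloc(5) -> b = 18; heap: [0-17 ALLOC][18-22 ALLOC][23-45 FREE]
Op 4: c = malloc(14) -> c = 23; heap: [0-17 ALLOC][18-22 ALLOC][23-36 ALLOC][37-45 FREE]
free(c): c = 23 -> block [23-36 ALLOC]; mark free, coalesce with adjacent free neighbors -> [0-17 ALLOC][18-22 ALLOC][23-45 FREE]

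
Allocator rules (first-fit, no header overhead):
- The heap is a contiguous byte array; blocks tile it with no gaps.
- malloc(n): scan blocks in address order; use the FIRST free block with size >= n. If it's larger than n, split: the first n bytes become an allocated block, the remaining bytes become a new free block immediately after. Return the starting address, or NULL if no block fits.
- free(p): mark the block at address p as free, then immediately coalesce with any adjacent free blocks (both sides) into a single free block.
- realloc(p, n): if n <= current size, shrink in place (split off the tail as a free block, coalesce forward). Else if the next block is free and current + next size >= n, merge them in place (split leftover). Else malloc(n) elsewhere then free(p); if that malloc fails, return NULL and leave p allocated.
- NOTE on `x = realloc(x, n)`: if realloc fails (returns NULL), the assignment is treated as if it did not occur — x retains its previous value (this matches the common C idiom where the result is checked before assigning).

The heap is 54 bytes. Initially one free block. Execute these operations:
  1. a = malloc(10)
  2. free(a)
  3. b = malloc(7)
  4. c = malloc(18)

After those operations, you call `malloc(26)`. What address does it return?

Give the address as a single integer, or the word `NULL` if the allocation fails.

Op 1: a = malloc(10) -> a = 0; heap: [0-9 ALLOC][10-53 FREE]
Op 2: free(a) -> (freed a); heap: [0-53 FREE]
Op 3: b = malloc(7) -> b = 0; heap: [0-6 ALLOC][7-53 FREE]
Op 4: c = malloc(18) -> c = 7; heap: [0-6 ALLOC][7-24 ALLOC][25-53 FREE]
malloc(26): first-fit scan over [0-6 ALLOC][7-24 ALLOC][25-53 FREE] -> 25

Answer: 25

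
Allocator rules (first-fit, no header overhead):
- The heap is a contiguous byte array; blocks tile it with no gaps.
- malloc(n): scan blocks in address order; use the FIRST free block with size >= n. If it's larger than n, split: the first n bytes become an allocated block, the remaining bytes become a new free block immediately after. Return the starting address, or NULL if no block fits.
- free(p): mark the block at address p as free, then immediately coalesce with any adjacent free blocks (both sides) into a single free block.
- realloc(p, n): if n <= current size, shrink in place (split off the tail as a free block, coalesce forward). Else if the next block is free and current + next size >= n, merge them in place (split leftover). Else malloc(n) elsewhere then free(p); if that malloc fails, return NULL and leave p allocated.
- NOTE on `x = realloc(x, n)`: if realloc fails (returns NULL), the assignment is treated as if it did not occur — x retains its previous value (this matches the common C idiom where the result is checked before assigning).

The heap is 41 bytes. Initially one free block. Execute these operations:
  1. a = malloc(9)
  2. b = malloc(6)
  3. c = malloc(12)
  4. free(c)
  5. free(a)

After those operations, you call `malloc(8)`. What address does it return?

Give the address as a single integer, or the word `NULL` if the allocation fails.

Answer: 0

Derivation:
Op 1: a = malloc(9) -> a = 0; heap: [0-8 ALLOC][9-40 FREE]
Op 2: b = malloc(6) -> b = 9; heap: [0-8 ALLOC][9-14 ALLOC][15-40 FREE]
Op 3: c = malloc(12) -> c = 15; heap: [0-8 ALLOC][9-14 ALLOC][15-26 ALLOC][27-40 FREE]
Op 4: free(c) -> (freed c); heap: [0-8 ALLOC][9-14 ALLOC][15-40 FREE]
Op 5: free(a) -> (freed a); heap: [0-8 FREE][9-14 ALLOC][15-40 FREE]
malloc(8): first-fit scan over [0-8 FREE][9-14 ALLOC][15-40 FREE] -> 0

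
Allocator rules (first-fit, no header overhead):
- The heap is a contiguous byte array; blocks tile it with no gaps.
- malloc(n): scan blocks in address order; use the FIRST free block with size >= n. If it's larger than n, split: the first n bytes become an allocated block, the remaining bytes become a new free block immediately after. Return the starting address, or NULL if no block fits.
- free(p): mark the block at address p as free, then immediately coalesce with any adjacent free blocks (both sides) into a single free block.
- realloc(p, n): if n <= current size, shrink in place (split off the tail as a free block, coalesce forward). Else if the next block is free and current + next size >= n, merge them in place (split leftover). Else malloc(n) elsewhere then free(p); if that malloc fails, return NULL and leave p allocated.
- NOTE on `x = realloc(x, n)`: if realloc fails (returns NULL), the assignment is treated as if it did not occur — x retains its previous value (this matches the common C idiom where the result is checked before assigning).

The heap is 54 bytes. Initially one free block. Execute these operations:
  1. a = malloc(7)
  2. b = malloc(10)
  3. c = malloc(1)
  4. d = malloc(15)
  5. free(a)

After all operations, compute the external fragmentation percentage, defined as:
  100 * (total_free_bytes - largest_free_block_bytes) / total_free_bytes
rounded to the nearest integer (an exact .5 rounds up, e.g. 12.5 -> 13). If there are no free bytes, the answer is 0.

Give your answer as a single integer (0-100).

Answer: 25

Derivation:
Op 1: a = malloc(7) -> a = 0; heap: [0-6 ALLOC][7-53 FREE]
Op 2: b = malloc(10) -> b = 7; heap: [0-6 ALLOC][7-16 ALLOC][17-53 FREE]
Op 3: c = malloc(1) -> c = 17; heap: [0-6 ALLOC][7-16 ALLOC][17-17 ALLOC][18-53 FREE]
Op 4: d = malloc(15) -> d = 18; heap: [0-6 ALLOC][7-16 ALLOC][17-17 ALLOC][18-32 ALLOC][33-53 FREE]
Op 5: free(a) -> (freed a); heap: [0-6 FREE][7-16 ALLOC][17-17 ALLOC][18-32 ALLOC][33-53 FREE]
Free blocks: [7 21] total_free=28 largest=21 -> 100*(28-21)/28 = 700/28 = 25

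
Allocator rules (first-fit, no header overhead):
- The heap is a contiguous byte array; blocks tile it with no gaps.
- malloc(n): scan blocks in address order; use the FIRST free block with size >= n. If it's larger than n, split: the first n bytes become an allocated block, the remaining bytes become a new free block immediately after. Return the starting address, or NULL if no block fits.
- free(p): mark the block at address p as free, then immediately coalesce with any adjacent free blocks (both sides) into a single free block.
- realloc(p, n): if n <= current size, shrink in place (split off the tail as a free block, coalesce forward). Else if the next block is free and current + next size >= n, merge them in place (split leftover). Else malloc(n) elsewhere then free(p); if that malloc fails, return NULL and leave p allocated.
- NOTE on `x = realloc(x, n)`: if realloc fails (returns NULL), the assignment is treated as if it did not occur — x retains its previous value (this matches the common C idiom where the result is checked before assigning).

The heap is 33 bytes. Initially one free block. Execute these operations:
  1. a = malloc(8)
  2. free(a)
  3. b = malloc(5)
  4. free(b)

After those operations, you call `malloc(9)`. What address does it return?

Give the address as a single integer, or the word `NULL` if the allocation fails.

Answer: 0

Derivation:
Op 1: a = malloc(8) -> a = 0; heap: [0-7 ALLOC][8-32 FREE]
Op 2: free(a) -> (freed a); heap: [0-32 FREE]
Op 3: b = malloc(5) -> b = 0; heap: [0-4 ALLOC][5-32 FREE]
Op 4: free(b) -> (freed b); heap: [0-32 FREE]
malloc(9): first-fit scan over [0-32 FREE] -> 0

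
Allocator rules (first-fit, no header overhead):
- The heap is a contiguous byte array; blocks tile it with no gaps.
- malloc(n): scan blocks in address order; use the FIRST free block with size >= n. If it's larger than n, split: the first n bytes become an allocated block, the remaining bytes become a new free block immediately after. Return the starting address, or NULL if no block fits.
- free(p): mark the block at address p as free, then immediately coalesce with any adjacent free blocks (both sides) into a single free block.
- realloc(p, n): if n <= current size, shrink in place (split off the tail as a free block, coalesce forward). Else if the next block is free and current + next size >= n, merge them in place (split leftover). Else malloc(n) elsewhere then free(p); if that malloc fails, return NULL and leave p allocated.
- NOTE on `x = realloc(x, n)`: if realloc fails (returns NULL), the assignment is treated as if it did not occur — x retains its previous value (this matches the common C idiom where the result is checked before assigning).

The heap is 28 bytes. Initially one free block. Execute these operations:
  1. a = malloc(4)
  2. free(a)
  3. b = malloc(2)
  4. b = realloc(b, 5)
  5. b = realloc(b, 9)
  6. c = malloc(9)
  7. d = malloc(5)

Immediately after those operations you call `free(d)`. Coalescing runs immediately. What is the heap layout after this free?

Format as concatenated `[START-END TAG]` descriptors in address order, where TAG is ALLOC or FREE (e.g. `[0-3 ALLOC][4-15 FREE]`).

Op 1: a = malloc(4) -> a = 0; heap: [0-3 ALLOC][4-27 FREE]
Op 2: free(a) -> (freed a); heap: [0-27 FREE]
Op 3: b = malloc(2) -> b = 0; heap: [0-1 ALLOC][2-27 FREE]
Op 4: b = realloc(b, 5) -> b = 0; heap: [0-4 ALLOC][5-27 FREE]
Op 5: b = realloc(b, 9) -> b = 0; heap: [0-8 ALLOC][9-27 FREE]
Op 6: c = malloc(9) -> c = 9; heap: [0-8 ALLOC][9-17 ALLOC][18-27 FREE]
Op 7: d = malloc(5) -> d = 18; heap: [0-8 ALLOC][9-17 ALLOC][18-22 ALLOC][23-27 FREE]
free(d): d = 18 -> block [18-22 ALLOC]; mark free, coalesce with adjacent free neighbors -> [0-8 ALLOC][9-17 ALLOC][18-27 FREE]

Answer: [0-8 ALLOC][9-17 ALLOC][18-27 FREE]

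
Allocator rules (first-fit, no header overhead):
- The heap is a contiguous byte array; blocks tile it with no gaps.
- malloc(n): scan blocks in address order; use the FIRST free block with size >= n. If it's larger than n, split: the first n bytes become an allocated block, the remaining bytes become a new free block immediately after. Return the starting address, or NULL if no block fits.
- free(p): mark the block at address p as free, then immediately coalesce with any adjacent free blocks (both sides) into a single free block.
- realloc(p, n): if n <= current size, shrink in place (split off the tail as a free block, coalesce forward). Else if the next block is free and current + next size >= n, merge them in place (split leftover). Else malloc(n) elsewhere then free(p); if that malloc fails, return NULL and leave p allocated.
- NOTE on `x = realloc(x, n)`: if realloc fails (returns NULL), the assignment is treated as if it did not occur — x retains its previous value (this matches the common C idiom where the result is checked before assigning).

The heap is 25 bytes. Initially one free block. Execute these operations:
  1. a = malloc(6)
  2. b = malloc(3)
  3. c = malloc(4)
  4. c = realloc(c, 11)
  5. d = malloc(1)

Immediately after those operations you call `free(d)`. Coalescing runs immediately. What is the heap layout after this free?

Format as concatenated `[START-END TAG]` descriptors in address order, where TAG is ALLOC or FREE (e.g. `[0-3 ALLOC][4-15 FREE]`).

Op 1: a = malloc(6) -> a = 0; heap: [0-5 ALLOC][6-24 FREE]
Op 2: b = malloc(3) -> b = 6; heap: [0-5 ALLOC][6-8 ALLOC][9-24 FREE]
Op 3: c = malloc(4) -> c = 9; heap: [0-5 ALLOC][6-8 ALLOC][9-12 ALLOC][13-24 FREE]
Op 4: c = realloc(c, 11) -> c = 9; heap: [0-5 ALLOC][6-8 ALLOC][9-19 ALLOC][20-24 FREE]
Op 5: d = malloc(1) -> d = 20; heap: [0-5 ALLOC][6-8 ALLOC][9-19 ALLOC][20-20 ALLOC][21-24 FREE]
free(d): d = 20 -> block [20-20 ALLOC]; mark free, coalesce with adjacent free neighbors -> [0-5 ALLOC][6-8 ALLOC][9-19 ALLOC][20-24 FREE]

Answer: [0-5 ALLOC][6-8 ALLOC][9-19 ALLOC][20-24 FREE]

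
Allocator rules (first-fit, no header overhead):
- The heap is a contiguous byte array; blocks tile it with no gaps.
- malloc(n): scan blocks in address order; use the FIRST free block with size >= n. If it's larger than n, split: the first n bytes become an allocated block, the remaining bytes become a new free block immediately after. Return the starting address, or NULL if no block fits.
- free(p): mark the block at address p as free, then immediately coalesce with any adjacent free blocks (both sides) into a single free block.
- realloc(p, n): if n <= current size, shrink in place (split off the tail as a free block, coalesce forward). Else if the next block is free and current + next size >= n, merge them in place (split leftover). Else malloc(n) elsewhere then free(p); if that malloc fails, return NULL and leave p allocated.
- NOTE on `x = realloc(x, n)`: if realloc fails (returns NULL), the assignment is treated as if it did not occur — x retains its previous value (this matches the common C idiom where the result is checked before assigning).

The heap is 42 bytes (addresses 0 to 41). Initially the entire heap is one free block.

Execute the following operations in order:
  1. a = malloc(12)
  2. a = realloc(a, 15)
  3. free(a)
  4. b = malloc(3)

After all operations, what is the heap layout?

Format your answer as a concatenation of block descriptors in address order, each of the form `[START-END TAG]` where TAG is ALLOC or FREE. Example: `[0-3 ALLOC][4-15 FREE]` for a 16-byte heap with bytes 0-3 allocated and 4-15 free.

Op 1: a = malloc(12) -> a = 0; heap: [0-11 ALLOC][12-41 FREE]
Op 2: a = realloc(a, 15) -> a = 0; heap: [0-14 ALLOC][15-41 FREE]
Op 3: free(a) -> (freed a); heap: [0-41 FREE]
Op 4: b = malloc(3) -> b = 0; heap: [0-2 ALLOC][3-41 FREE]

Answer: [0-2 ALLOC][3-41 FREE]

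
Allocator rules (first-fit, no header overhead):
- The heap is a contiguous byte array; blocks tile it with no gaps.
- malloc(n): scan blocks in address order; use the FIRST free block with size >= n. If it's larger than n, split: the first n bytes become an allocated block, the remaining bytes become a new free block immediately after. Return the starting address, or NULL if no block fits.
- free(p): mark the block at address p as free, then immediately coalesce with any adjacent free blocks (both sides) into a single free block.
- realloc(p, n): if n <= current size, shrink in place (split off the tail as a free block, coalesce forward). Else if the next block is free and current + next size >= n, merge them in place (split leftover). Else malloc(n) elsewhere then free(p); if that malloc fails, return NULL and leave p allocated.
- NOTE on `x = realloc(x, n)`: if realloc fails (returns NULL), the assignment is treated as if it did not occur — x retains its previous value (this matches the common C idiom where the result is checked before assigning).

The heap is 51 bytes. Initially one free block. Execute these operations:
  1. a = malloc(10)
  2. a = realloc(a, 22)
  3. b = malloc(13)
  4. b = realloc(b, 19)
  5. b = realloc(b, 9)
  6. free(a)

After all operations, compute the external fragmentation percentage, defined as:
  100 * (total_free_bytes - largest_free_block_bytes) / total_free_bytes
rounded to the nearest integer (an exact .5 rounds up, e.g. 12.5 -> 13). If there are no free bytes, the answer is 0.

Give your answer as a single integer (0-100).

Answer: 48

Derivation:
Op 1: a = malloc(10) -> a = 0; heap: [0-9 ALLOC][10-50 FREE]
Op 2: a = realloc(a, 22) -> a = 0; heap: [0-21 ALLOC][22-50 FREE]
Op 3: b = malloc(13) -> b = 22; heap: [0-21 ALLOC][22-34 ALLOC][35-50 FREE]
Op 4: b = realloc(b, 19) -> b = 22; heap: [0-21 ALLOC][22-40 ALLOC][41-50 FREE]
Op 5: b = realloc(b, 9) -> b = 22; heap: [0-21 ALLOC][22-30 ALLOC][31-50 FREE]
Op 6: free(a) -> (freed a); heap: [0-21 FREE][22-30 ALLOC][31-50 FREE]
Free blocks: [22 20] total_free=42 largest=22 -> 100*(42-22)/42 = 2000/42 ≈ 47.619 -> rounds to 48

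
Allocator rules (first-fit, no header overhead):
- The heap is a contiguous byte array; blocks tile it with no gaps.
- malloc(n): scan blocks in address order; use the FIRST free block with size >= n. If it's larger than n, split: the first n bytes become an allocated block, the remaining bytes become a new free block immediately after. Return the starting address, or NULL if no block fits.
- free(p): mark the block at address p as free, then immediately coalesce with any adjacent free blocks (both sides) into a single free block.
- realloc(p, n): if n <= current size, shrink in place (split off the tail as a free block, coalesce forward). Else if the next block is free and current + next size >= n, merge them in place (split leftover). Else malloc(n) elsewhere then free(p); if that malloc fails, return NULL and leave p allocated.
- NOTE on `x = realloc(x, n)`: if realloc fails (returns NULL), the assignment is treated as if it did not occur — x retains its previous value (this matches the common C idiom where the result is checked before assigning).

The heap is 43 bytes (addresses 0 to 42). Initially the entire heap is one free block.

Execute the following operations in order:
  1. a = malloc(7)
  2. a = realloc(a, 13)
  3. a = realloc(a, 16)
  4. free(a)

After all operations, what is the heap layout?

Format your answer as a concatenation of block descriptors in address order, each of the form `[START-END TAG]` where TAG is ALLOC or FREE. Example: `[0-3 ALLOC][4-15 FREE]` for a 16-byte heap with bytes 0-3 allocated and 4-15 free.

Answer: [0-42 FREE]

Derivation:
Op 1: a = malloc(7) -> a = 0; heap: [0-6 ALLOC][7-42 FREE]
Op 2: a = realloc(a, 13) -> a = 0; heap: [0-12 ALLOC][13-42 FREE]
Op 3: a = realloc(a, 16) -> a = 0; heap: [0-15 ALLOC][16-42 FREE]
Op 4: free(a) -> (freed a); heap: [0-42 FREE]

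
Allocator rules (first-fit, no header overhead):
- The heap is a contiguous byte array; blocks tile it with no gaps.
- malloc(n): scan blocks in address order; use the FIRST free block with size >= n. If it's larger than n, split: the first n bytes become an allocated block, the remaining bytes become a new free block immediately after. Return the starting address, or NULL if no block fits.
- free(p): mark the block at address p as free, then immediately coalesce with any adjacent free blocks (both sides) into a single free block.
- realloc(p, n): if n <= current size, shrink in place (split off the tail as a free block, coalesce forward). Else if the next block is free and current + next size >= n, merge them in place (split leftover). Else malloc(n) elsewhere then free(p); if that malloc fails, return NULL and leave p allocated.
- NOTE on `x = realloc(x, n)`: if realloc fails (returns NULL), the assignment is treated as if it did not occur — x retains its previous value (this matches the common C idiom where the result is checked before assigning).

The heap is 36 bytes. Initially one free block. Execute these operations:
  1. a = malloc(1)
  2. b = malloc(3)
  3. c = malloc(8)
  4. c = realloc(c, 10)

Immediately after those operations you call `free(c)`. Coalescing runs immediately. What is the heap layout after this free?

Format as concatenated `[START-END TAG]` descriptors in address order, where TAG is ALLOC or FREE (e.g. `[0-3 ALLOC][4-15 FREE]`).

Op 1: a = malloc(1) -> a = 0; heap: [0-0 ALLOC][1-35 FREE]
Op 2: b = malloc(3) -> b = 1; heap: [0-0 ALLOC][1-3 ALLOC][4-35 FREE]
Op 3: c = malloc(8) -> c = 4; heap: [0-0 ALLOC][1-3 ALLOC][4-11 ALLOC][12-35 FREE]
Op 4: c = realloc(c, 10) -> c = 4; heap: [0-0 ALLOC][1-3 ALLOC][4-13 ALLOC][14-35 FREE]
free(c): c = 4 -> block [4-13 ALLOC]; mark free, coalesce with adjacent free neighbors -> [0-0 ALLOC][1-3 ALLOC][4-35 FREE]

Answer: [0-0 ALLOC][1-3 ALLOC][4-35 FREE]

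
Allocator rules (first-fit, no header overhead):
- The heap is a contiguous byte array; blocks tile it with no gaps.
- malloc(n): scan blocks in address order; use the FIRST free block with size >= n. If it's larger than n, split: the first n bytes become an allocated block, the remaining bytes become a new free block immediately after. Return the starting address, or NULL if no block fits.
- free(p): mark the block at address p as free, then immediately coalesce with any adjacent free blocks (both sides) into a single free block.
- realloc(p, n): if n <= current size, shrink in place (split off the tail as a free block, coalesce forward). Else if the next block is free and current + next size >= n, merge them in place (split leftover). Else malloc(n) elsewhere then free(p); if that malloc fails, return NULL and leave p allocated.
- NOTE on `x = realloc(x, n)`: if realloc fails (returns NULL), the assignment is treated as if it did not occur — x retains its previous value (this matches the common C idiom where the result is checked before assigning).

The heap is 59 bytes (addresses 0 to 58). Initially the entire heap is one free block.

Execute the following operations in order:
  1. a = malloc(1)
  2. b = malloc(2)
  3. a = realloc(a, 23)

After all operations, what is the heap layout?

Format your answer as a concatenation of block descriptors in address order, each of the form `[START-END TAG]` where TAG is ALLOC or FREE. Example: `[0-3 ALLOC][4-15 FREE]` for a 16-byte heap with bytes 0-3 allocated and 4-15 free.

Answer: [0-0 FREE][1-2 ALLOC][3-25 ALLOC][26-58 FREE]

Derivation:
Op 1: a = malloc(1) -> a = 0; heap: [0-0 ALLOC][1-58 FREE]
Op 2: b = malloc(2) -> b = 1; heap: [0-0 ALLOC][1-2 ALLOC][3-58 FREE]
Op 3: a = realloc(a, 23) -> a = 3; heap: [0-0 FREE][1-2 ALLOC][3-25 ALLOC][26-58 FREE]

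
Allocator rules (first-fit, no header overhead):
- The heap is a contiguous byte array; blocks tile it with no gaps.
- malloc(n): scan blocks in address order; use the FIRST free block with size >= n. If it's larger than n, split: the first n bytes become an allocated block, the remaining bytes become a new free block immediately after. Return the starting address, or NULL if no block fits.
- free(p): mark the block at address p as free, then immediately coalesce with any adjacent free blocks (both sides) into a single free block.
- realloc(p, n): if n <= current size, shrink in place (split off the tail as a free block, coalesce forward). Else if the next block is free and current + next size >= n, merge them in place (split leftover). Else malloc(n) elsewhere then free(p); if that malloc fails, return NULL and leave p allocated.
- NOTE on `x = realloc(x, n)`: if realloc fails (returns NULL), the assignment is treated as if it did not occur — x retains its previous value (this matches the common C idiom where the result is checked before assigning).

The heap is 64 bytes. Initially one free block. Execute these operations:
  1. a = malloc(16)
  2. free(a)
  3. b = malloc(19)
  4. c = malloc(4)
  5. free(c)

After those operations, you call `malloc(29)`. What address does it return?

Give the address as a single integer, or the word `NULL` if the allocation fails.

Op 1: a = malloc(16) -> a = 0; heap: [0-15 ALLOC][16-63 FREE]
Op 2: free(a) -> (freed a); heap: [0-63 FREE]
Op 3: b = malloc(19) -> b = 0; heap: [0-18 ALLOC][19-63 FREE]
Op 4: c = malloc(4) -> c = 19; heap: [0-18 ALLOC][19-22 ALLOC][23-63 FREE]
Op 5: free(c) -> (freed c); heap: [0-18 ALLOC][19-63 FREE]
malloc(29): first-fit scan over [0-18 ALLOC][19-63 FREE] -> 19

Answer: 19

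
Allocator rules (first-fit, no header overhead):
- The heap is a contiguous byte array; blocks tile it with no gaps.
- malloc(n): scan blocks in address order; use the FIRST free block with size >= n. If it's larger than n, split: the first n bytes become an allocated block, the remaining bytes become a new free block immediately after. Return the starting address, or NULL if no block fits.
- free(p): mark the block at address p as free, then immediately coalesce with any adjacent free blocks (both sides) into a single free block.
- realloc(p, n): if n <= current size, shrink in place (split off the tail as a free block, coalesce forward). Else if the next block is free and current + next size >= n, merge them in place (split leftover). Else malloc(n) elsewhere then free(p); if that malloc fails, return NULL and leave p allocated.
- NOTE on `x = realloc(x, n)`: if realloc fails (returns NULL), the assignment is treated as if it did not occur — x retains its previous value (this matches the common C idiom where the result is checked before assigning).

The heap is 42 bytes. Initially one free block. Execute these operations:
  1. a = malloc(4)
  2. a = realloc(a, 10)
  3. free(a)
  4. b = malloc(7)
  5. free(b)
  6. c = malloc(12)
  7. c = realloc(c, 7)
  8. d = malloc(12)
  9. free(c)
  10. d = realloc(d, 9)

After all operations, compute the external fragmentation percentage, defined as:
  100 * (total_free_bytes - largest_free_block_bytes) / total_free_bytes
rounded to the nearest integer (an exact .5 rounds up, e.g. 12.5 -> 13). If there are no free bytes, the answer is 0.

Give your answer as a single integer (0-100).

Answer: 21

Derivation:
Op 1: a = malloc(4) -> a = 0; heap: [0-3 ALLOC][4-41 FREE]
Op 2: a = realloc(a, 10) -> a = 0; heap: [0-9 ALLOC][10-41 FREE]
Op 3: free(a) -> (freed a); heap: [0-41 FREE]
Op 4: b = malloc(7) -> b = 0; heap: [0-6 ALLOC][7-41 FREE]
Op 5: free(b) -> (freed b); heap: [0-41 FREE]
Op 6: c = malloc(12) -> c = 0; heap: [0-11 ALLOC][12-41 FREE]
Op 7: c = realloc(c, 7) -> c = 0; heap: [0-6 ALLOC][7-41 FREE]
Op 8: d = malloc(12) -> d = 7; heap: [0-6 ALLOC][7-18 ALLOC][19-41 FREE]
Op 9: free(c) -> (freed c); heap: [0-6 FREE][7-18 ALLOC][19-41 FREE]
Op 10: d = realloc(d, 9) -> d = 7; heap: [0-6 FREE][7-15 ALLOC][16-41 FREE]
Free blocks: [7 26] total_free=33 largest=26 -> 100*(33-26)/33 = 700/33 ≈ 21.212 -> rounds to 21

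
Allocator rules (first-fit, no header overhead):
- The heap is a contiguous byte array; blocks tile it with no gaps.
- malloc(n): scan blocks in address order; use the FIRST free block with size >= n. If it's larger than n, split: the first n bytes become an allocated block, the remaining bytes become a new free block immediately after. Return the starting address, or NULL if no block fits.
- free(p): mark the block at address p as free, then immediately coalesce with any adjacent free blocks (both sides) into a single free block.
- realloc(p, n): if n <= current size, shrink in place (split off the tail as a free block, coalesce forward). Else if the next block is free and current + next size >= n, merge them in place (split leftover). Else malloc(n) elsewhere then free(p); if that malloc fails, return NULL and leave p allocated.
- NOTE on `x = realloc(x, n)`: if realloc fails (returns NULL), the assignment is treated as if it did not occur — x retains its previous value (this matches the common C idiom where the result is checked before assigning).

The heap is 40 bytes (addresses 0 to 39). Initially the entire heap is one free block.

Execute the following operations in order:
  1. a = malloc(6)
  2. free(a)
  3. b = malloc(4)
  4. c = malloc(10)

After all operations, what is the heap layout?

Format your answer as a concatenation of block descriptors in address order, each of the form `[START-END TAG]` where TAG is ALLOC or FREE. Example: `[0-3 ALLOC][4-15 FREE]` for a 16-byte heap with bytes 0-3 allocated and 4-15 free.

Op 1: a = malloc(6) -> a = 0; heap: [0-5 ALLOC][6-39 FREE]
Op 2: free(a) -> (freed a); heap: [0-39 FREE]
Op 3: b = malloc(4) -> b = 0; heap: [0-3 ALLOC][4-39 FREE]
Op 4: c = malloc(10) -> c = 4; heap: [0-3 ALLOC][4-13 ALLOC][14-39 FREE]

Answer: [0-3 ALLOC][4-13 ALLOC][14-39 FREE]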